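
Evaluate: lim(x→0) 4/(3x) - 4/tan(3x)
This is an ∞-∞ indeterminate form.

Combine fractions or rationalize to convert ∞-∞ to 0/0 form:
  lim(x→0) 4/(3x) - 4/tan(3x) = 0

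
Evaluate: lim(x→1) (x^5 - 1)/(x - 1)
This is a standard limit.

Factor or rationalize the expression:
  lim(x→1) (x^5 - 1)/(x - 1) = 5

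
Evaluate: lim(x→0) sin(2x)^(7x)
This is an exponential indeterminate form.

For exponential indeterminate forms, take the natural log:
  Let L = lim(x→0) sin(2x)^(7x)
  Then ln(L) = lim(x→0) [exponent × ln(base)]
  Evaluate using L'Hôpital or standard limits, then exponentiate.
  L = 1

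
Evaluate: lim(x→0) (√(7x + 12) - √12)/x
This is a standard limit.

Factor or rationalize the expression:
  lim(x→0) (√(7x + 12) - √12)/x = 7·sqrt(3)/12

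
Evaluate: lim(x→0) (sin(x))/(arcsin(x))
This is a 0/0 indeterminate form.

Apply L'Hôpital's rule: differentiate numerator and denominator separately.
  f(x) = sin(x)   ⇒   f'(x) = cos(x)
  g(x) = asin(x)   ⇒   g'(x) = 1/sqrt(1 - x^2)
  lim(x→0) f'(x)/g'(x) = lim(x→0) (cos(x))/(1/sqrt(1 - x^2))
  = 1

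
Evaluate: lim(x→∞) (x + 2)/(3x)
This is an ∞/∞ indeterminate form.

Apply L'Hôpital's rule: differentiate numerator and denominator separately.
  f(x) = x + 2   ⇒   f'(x) = 1
  g(x) = 3·x   ⇒   g'(x) = 3
  lim(x→∞) f'(x)/g'(x) = lim(x→∞) (1)/(3)
  = 1/3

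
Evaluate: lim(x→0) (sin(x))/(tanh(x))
This is a 0/0 indeterminate form.

Apply L'Hôpital's rule: differentiate numerator and denominator separately.
  f(x) = sin(x)   ⇒   f'(x) = cos(x)
  g(x) = tanh(x)   ⇒   g'(x) = 1 - tanh(x)^2
  lim(x→0) f'(x)/g'(x) = lim(x→0) (cos(x))/(1 - tanh(x)^2)
  = 1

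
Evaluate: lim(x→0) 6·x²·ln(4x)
This is a 0·∞ indeterminate form.

Rewrite 0·∞ as a quotient (0/0 or ∞/∞ form), then apply L'Hôpital's rule:
  lim(x→0) 6·x²·ln(4x) = 0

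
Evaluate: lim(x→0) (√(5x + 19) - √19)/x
This is a standard limit.

Factor or rationalize the expression:
  lim(x→0) (√(5x + 19) - √19)/x = 5·sqrt(19)/38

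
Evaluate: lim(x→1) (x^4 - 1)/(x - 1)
This is a standard limit.

Factor or rationalize the expression:
  lim(x→1) (x^4 - 1)/(x - 1) = 4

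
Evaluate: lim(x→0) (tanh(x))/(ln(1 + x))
This is a 0/0 indeterminate form.

Apply L'Hôpital's rule: differentiate numerator and denominator separately.
  f(x) = tanh(x)   ⇒   f'(x) = 1 - tanh(x)^2
  g(x) = ln(x + 1)   ⇒   g'(x) = 1/(x + 1)
  lim(x→0) f'(x)/g'(x) = lim(x→0) (1 - tanh(x)^2)/(1/(x + 1))
  = 1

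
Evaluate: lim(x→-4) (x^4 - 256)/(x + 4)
This is a standard limit.

Factor or rationalize the expression:
  lim(x→-4) (x^4 - 256)/(x + 4) = -256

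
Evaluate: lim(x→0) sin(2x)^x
This is an exponential indeterminate form.

For exponential indeterminate forms, take the natural log:
  Let L = lim(x→0) sin(2x)^x
  Then ln(L) = lim(x→0) [exponent × ln(base)]
  Evaluate using L'Hôpital or standard limits, then exponentiate.
  L = 1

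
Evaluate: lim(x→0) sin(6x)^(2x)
This is an exponential indeterminate form.

For exponential indeterminate forms, take the natural log:
  Let L = lim(x→0) sin(6x)^(2x)
  Then ln(L) = lim(x→0) [exponent × ln(base)]
  Evaluate using L'Hôpital or standard limits, then exponentiate.
  L = 1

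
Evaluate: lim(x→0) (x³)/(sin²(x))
This is a 0/0 indeterminate form.

Apply L'Hôpital's rule: differentiate numerator and denominator separately.
  f(x) = x^3   ⇒   f'(x) = 3·x^2
  g(x) = sin(x)^2   ⇒   g'(x) = 2·sin(x)·cos(x)
  lim(x→0) f'(x)/g'(x) = lim(x→0) (3·x^2)/(2·sin(x)·cos(x))
  = 0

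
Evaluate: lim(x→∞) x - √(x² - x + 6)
This is an ∞-∞ indeterminate form.

Combine fractions or rationalize to convert ∞-∞ to 0/0 form:
  lim(x→∞) x - √(x² - x + 6) = 1/2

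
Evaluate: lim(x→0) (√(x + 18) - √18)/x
This is a standard limit.

Factor or rationalize the expression:
  lim(x→0) (√(x + 18) - √18)/x = sqrt(2)/12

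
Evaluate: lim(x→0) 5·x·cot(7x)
This is a 0·∞ indeterminate form.

Rewrite 0·∞ as a quotient (0/0 or ∞/∞ form), then apply L'Hôpital's rule:
  lim(x→0) 5·x·cot(7x) = 5/7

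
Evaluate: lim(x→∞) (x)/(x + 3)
This is an ∞/∞ indeterminate form.

Apply L'Hôpital's rule: differentiate numerator and denominator separately.
  f(x) = x   ⇒   f'(x) = 1
  g(x) = x + 3   ⇒   g'(x) = 1
  lim(x→∞) f'(x)/g'(x) = lim(x→∞) (1)/(1)
  = 1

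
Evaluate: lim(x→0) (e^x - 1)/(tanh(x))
This is a 0/0 indeterminate form.

Apply L'Hôpital's rule: differentiate numerator and denominator separately.
  f(x) = e^(x) - 1   ⇒   f'(x) = e^(x)
  g(x) = tanh(x)   ⇒   g'(x) = 1 - tanh(x)^2
  lim(x→0) f'(x)/g'(x) = lim(x→0) (e^(x))/(1 - tanh(x)^2)
  = 1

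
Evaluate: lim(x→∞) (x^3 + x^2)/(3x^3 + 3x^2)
This is an ∞/∞ indeterminate form.

Apply L'Hôpital's rule: differentiate numerator and denominator separately.
  f(x) = x^3 + x^2   ⇒   f'(x) = 3·x^2 + 2·x
  g(x) = 3·x^3 + 3·x^2   ⇒   g'(x) = 9·x^2 + 6·x
  lim(x→∞) f'(x)/g'(x) = lim(x→∞) (3·x^2 + 2·x)/(9·x^2 + 6·x)
  = 1/3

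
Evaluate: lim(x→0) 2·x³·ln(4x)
This is a 0·∞ indeterminate form.

Rewrite 0·∞ as a quotient (0/0 or ∞/∞ form), then apply L'Hôpital's rule:
  lim(x→0) 2·x³·ln(4x) = 0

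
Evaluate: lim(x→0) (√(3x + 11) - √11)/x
This is a standard limit.

Factor or rationalize the expression:
  lim(x→0) (√(3x + 11) - √11)/x = 3·sqrt(11)/22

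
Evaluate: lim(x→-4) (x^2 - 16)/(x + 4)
This is a standard limit.

Factor or rationalize the expression:
  lim(x→-4) (x^2 - 16)/(x + 4) = -8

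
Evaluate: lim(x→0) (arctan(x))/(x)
This is a 0/0 indeterminate form.

Apply L'Hôpital's rule: differentiate numerator and denominator separately.
  f(x) = atan(x)   ⇒   f'(x) = 1/(x^2 + 1)
  g(x) = x   ⇒   g'(x) = 1
  lim(x→0) f'(x)/g'(x) = lim(x→0) (1/(x^2 + 1))/(1)
  = 1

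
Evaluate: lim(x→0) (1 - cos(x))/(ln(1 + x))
This is a 0/0 indeterminate form.

Apply L'Hôpital's rule: differentiate numerator and denominator separately.
  f(x) = 1 - cos(x)   ⇒   f'(x) = sin(x)
  g(x) = ln(x + 1)   ⇒   g'(x) = 1/(x + 1)
  lim(x→0) f'(x)/g'(x) = lim(x→0) (sin(x))/(1/(x + 1))
  = 0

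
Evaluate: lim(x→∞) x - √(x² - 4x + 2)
This is an ∞-∞ indeterminate form.

Combine fractions or rationalize to convert ∞-∞ to 0/0 form:
  lim(x→∞) x - √(x² - 4x + 2) = 2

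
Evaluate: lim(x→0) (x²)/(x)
This is a 0/0 indeterminate form.

Apply L'Hôpital's rule: differentiate numerator and denominator separately.
  f(x) = x^2   ⇒   f'(x) = 2·x
  g(x) = x   ⇒   g'(x) = 1
  lim(x→0) f'(x)/g'(x) = lim(x→0) (2·x)/(1)
  = 0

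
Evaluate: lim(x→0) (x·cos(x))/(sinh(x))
This is a 0/0 indeterminate form.

Apply L'Hôpital's rule: differentiate numerator and denominator separately.
  f(x) = x·cos(x)   ⇒   f'(x) = -x·sin(x) + cos(x)
  g(x) = sinh(x)   ⇒   g'(x) = cosh(x)
  lim(x→0) f'(x)/g'(x) = lim(x→0) (-x·sin(x) + cos(x))/(cosh(x))
  = 1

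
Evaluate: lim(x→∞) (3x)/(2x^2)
This is an ∞/∞ indeterminate form.

Apply L'Hôpital's rule: differentiate numerator and denominator separately.
  f(x) = 3·x   ⇒   f'(x) = 3
  g(x) = 2·x^2   ⇒   g'(x) = 4·x
  lim(x→∞) f'(x)/g'(x) = lim(x→∞) (3)/(4·x)
  = 0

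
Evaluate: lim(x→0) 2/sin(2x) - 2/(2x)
This is an ∞-∞ indeterminate form.

Combine fractions or rationalize to convert ∞-∞ to 0/0 form:
  lim(x→0) 2/sin(2x) - 2/(2x) = 0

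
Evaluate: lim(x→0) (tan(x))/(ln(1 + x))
This is a 0/0 indeterminate form.

Apply L'Hôpital's rule: differentiate numerator and denominator separately.
  f(x) = tan(x)   ⇒   f'(x) = tan(x)^2 + 1
  g(x) = ln(x + 1)   ⇒   g'(x) = 1/(x + 1)
  lim(x→0) f'(x)/g'(x) = lim(x→0) (tan(x)^2 + 1)/(1/(x + 1))
  = 1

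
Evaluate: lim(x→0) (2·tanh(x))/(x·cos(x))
This is a 0/0 indeterminate form.

Apply L'Hôpital's rule: differentiate numerator and denominator separately.
  f(x) = 2·tanh(x)   ⇒   f'(x) = 2 - 2·tanh(x)^2
  g(x) = x·cos(x)   ⇒   g'(x) = -x·sin(x) + cos(x)
  lim(x→0) f'(x)/g'(x) = lim(x→0) (2 - 2·tanh(x)^2)/(-x·sin(x) + cos(x))
  = 2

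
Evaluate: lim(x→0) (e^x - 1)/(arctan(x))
This is a 0/0 indeterminate form.

Apply L'Hôpital's rule: differentiate numerator and denominator separately.
  f(x) = e^(x) - 1   ⇒   f'(x) = e^(x)
  g(x) = atan(x)   ⇒   g'(x) = 1/(x^2 + 1)
  lim(x→0) f'(x)/g'(x) = lim(x→0) (e^(x))/(1/(x^2 + 1))
  = 1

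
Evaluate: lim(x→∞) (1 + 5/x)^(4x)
This is an exponential indeterminate form.

For exponential indeterminate forms, take the natural log:
  Let L = lim(x→∞) (1 + 5/x)^(4x)
  Then ln(L) = lim(x→∞) [exponent × ln(base)]
  Evaluate using L'Hôpital or standard limits, then exponentiate.
  L = e^(20)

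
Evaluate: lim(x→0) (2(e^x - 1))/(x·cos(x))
This is a 0/0 indeterminate form.

Apply L'Hôpital's rule: differentiate numerator and denominator separately.
  f(x) = 2·e^(x) - 2   ⇒   f'(x) = 2·e^(x)
  g(x) = x·cos(x)   ⇒   g'(x) = -x·sin(x) + cos(x)
  lim(x→0) f'(x)/g'(x) = lim(x→0) (2·e^(x))/(-x·sin(x) + cos(x))
  = 2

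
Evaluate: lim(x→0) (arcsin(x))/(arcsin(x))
This is a 0/0 indeterminate form.

Apply L'Hôpital's rule: differentiate numerator and denominator separately.
  f(x) = asin(x)   ⇒   f'(x) = 1/sqrt(1 - x^2)
  g(x) = asin(x)   ⇒   g'(x) = 1/sqrt(1 - x^2)
  lim(x→0) f'(x)/g'(x) = lim(x→0) (1/sqrt(1 - x^2))/(1/sqrt(1 - x^2))
  = 1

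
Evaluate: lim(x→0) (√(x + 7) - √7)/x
This is a standard limit.

Factor or rationalize the expression:
  lim(x→0) (√(x + 7) - √7)/x = sqrt(7)/14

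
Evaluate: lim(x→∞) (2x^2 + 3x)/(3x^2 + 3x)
This is an ∞/∞ indeterminate form.

Apply L'Hôpital's rule: differentiate numerator and denominator separately.
  f(x) = 2·x^2 + 3·x   ⇒   f'(x) = 4·x + 3
  g(x) = 3·x^2 + 3·x   ⇒   g'(x) = 6·x + 3
  lim(x→∞) f'(x)/g'(x) = lim(x→∞) (4·x + 3)/(6·x + 3)
  = 2/3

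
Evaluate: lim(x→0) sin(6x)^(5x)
This is an exponential indeterminate form.

For exponential indeterminate forms, take the natural log:
  Let L = lim(x→0) sin(6x)^(5x)
  Then ln(L) = lim(x→0) [exponent × ln(base)]
  Evaluate using L'Hôpital or standard limits, then exponentiate.
  L = 1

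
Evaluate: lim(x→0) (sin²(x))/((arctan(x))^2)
This is a 0/0 indeterminate form.

Apply L'Hôpital's rule: differentiate numerator and denominator separately.
  f(x) = sin(x)^2   ⇒   f'(x) = 2·sin(x)·cos(x)
  g(x) = atan(x)^2   ⇒   g'(x) = 2·atan(x)/(x^2 + 1)
  lim(x→0) f'(x)/g'(x) = lim(x→0) (2·sin(x)·cos(x))/(2·atan(x)/(x^2 + 1))
  = 1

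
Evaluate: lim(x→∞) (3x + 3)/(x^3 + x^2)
This is an ∞/∞ indeterminate form.

Apply L'Hôpital's rule: differentiate numerator and denominator separately.
  f(x) = 3·x + 3   ⇒   f'(x) = 3
  g(x) = x^3 + x^2   ⇒   g'(x) = 3·x^2 + 2·x
  lim(x→∞) f'(x)/g'(x) = lim(x→∞) (3)/(3·x^2 + 2·x)
  = 0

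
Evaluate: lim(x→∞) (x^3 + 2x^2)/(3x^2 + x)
This is an ∞/∞ indeterminate form.

Apply L'Hôpital's rule: differentiate numerator and denominator separately.
  f(x) = x^3 + 2·x^2   ⇒   f'(x) = 3·x^2 + 4·x
  g(x) = 3·x^2 + x   ⇒   g'(x) = 6·x + 1
  lim(x→∞) f'(x)/g'(x) = lim(x→∞) (3·x^2 + 4·x)/(6·x + 1)
  = ∞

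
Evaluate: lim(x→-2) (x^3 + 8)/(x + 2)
This is a standard limit.

Factor or rationalize the expression:
  lim(x→-2) (x^3 + 8)/(x + 2) = 12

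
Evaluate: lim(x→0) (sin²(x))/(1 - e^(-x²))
This is a 0/0 indeterminate form.

Apply L'Hôpital's rule: differentiate numerator and denominator separately.
  f(x) = sin(x)^2   ⇒   f'(x) = 2·sin(x)·cos(x)
  g(x) = 1 - e^(-x^2)   ⇒   g'(x) = 2·x·e^(-x^2)
  lim(x→0) f'(x)/g'(x) = lim(x→0) (2·sin(x)·cos(x))/(2·x·e^(-x^2))
  = 1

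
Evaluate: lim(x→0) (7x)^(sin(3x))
This is an exponential indeterminate form.

For exponential indeterminate forms, take the natural log:
  Let L = lim(x→0) (7x)^(sin(3x))
  Then ln(L) = lim(x→0) [exponent × ln(base)]
  Evaluate using L'Hôpital or standard limits, then exponentiate.
  L = 1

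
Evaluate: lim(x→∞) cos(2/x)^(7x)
This is an exponential indeterminate form.

For exponential indeterminate forms, take the natural log:
  Let L = lim(x→∞) cos(2/x)^(7x)
  Then ln(L) = lim(x→∞) [exponent × ln(base)]
  Evaluate using L'Hôpital or standard limits, then exponentiate.
  L = 1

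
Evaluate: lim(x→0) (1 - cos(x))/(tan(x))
This is a 0/0 indeterminate form.

Apply L'Hôpital's rule: differentiate numerator and denominator separately.
  f(x) = 1 - cos(x)   ⇒   f'(x) = sin(x)
  g(x) = tan(x)   ⇒   g'(x) = tan(x)^2 + 1
  lim(x→0) f'(x)/g'(x) = lim(x→0) (sin(x))/(tan(x)^2 + 1)
  = 0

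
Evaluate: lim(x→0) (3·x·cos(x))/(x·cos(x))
This is a 0/0 indeterminate form.

Apply L'Hôpital's rule: differentiate numerator and denominator separately.
  f(x) = 3·x·cos(x)   ⇒   f'(x) = -3·x·sin(x) + 3·cos(x)
  g(x) = x·cos(x)   ⇒   g'(x) = -x·sin(x) + cos(x)
  lim(x→0) f'(x)/g'(x) = lim(x→0) (-3·x·sin(x) + 3·cos(x))/(-x·sin(x) + cos(x))
  = 3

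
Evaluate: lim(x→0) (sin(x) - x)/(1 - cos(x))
This is a 0/0 indeterminate form.

Apply L'Hôpital's rule: differentiate numerator and denominator separately.
  f(x) = -x + sin(x)   ⇒   f'(x) = cos(x) - 1
  g(x) = 1 - cos(x)   ⇒   g'(x) = sin(x)
  lim(x→0) f'(x)/g'(x) = lim(x→0) (cos(x) - 1)/(sin(x))
  = 0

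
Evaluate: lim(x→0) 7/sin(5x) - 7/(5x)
This is an ∞-∞ indeterminate form.

Combine fractions or rationalize to convert ∞-∞ to 0/0 form:
  lim(x→0) 7/sin(5x) - 7/(5x) = 0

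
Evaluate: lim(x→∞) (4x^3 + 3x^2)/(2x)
This is an ∞/∞ indeterminate form.

Apply L'Hôpital's rule: differentiate numerator and denominator separately.
  f(x) = 4·x^3 + 3·x^2   ⇒   f'(x) = 12·x^2 + 6·x
  g(x) = 2·x   ⇒   g'(x) = 2
  lim(x→∞) f'(x)/g'(x) = lim(x→∞) (12·x^2 + 6·x)/(2)
  = ∞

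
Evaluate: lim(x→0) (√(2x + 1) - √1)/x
This is a standard limit.

Factor or rationalize the expression:
  lim(x→0) (√(2x + 1) - √1)/x = 1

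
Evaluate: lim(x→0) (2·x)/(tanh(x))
This is a 0/0 indeterminate form.

Apply L'Hôpital's rule: differentiate numerator and denominator separately.
  f(x) = 2·x   ⇒   f'(x) = 2
  g(x) = tanh(x)   ⇒   g'(x) = 1 - tanh(x)^2
  lim(x→0) f'(x)/g'(x) = lim(x→0) (2)/(1 - tanh(x)^2)
  = 2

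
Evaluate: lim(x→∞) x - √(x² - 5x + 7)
This is an ∞-∞ indeterminate form.

Combine fractions or rationalize to convert ∞-∞ to 0/0 form:
  lim(x→∞) x - √(x² - 5x + 7) = 5/2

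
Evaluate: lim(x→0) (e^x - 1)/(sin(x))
This is a 0/0 indeterminate form.

Apply L'Hôpital's rule: differentiate numerator and denominator separately.
  f(x) = e^(x) - 1   ⇒   f'(x) = e^(x)
  g(x) = sin(x)   ⇒   g'(x) = cos(x)
  lim(x→0) f'(x)/g'(x) = lim(x→0) (e^(x))/(cos(x))
  = 1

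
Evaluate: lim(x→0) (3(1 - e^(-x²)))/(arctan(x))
This is a 0/0 indeterminate form.

Apply L'Hôpital's rule: differentiate numerator and denominator separately.
  f(x) = 3 - 3·e^(-x^2)   ⇒   f'(x) = 6·x·e^(-x^2)
  g(x) = atan(x)   ⇒   g'(x) = 1/(x^2 + 1)
  lim(x→0) f'(x)/g'(x) = lim(x→0) (6·x·e^(-x^2))/(1/(x^2 + 1))
  = 0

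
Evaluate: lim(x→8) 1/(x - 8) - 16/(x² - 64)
This is an ∞-∞ indeterminate form.

Combine fractions or rationalize to convert ∞-∞ to 0/0 form:
  lim(x→8) 1/(x - 8) - 16/(x² - 64) = 1/16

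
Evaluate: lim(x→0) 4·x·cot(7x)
This is a 0·∞ indeterminate form.

Rewrite 0·∞ as a quotient (0/0 or ∞/∞ form), then apply L'Hôpital's rule:
  lim(x→0) 4·x·cot(7x) = 4/7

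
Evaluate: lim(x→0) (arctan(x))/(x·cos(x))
This is a 0/0 indeterminate form.

Apply L'Hôpital's rule: differentiate numerator and denominator separately.
  f(x) = atan(x)   ⇒   f'(x) = 1/(x^2 + 1)
  g(x) = x·cos(x)   ⇒   g'(x) = -x·sin(x) + cos(x)
  lim(x→0) f'(x)/g'(x) = lim(x→0) (1/(x^2 + 1))/(-x·sin(x) + cos(x))
  = 1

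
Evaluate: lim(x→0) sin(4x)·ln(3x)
This is a 0·∞ indeterminate form.

Rewrite 0·∞ as a quotient (0/0 or ∞/∞ form), then apply L'Hôpital's rule:
  lim(x→0) sin(4x)·ln(3x) = 0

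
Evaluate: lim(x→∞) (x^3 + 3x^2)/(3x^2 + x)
This is an ∞/∞ indeterminate form.

Apply L'Hôpital's rule: differentiate numerator and denominator separately.
  f(x) = x^3 + 3·x^2   ⇒   f'(x) = 3·x^2 + 6·x
  g(x) = 3·x^2 + x   ⇒   g'(x) = 6·x + 1
  lim(x→∞) f'(x)/g'(x) = lim(x→∞) (3·x^2 + 6·x)/(6·x + 1)
  = ∞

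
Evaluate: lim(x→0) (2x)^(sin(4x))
This is an exponential indeterminate form.

For exponential indeterminate forms, take the natural log:
  Let L = lim(x→0) (2x)^(sin(4x))
  Then ln(L) = lim(x→0) [exponent × ln(base)]
  Evaluate using L'Hôpital or standard limits, then exponentiate.
  L = 1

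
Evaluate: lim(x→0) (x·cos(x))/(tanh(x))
This is a 0/0 indeterminate form.

Apply L'Hôpital's rule: differentiate numerator and denominator separately.
  f(x) = x·cos(x)   ⇒   f'(x) = -x·sin(x) + cos(x)
  g(x) = tanh(x)   ⇒   g'(x) = 1 - tanh(x)^2
  lim(x→0) f'(x)/g'(x) = lim(x→0) (-x·sin(x) + cos(x))/(1 - tanh(x)^2)
  = 1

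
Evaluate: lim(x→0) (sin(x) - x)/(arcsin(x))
This is a 0/0 indeterminate form.

Apply L'Hôpital's rule: differentiate numerator and denominator separately.
  f(x) = -x + sin(x)   ⇒   f'(x) = cos(x) - 1
  g(x) = asin(x)   ⇒   g'(x) = 1/sqrt(1 - x^2)
  lim(x→0) f'(x)/g'(x) = lim(x→0) (cos(x) - 1)/(1/sqrt(1 - x^2))
  = 0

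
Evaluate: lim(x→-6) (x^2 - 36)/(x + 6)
This is a standard limit.

Factor or rationalize the expression:
  lim(x→-6) (x^2 - 36)/(x + 6) = -12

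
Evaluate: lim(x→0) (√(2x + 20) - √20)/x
This is a standard limit.

Factor or rationalize the expression:
  lim(x→0) (√(2x + 20) - √20)/x = sqrt(5)/10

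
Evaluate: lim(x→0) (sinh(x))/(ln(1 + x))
This is a 0/0 indeterminate form.

Apply L'Hôpital's rule: differentiate numerator and denominator separately.
  f(x) = sinh(x)   ⇒   f'(x) = cosh(x)
  g(x) = ln(x + 1)   ⇒   g'(x) = 1/(x + 1)
  lim(x→0) f'(x)/g'(x) = lim(x→0) (cosh(x))/(1/(x + 1))
  = 1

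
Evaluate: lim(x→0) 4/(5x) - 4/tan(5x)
This is an ∞-∞ indeterminate form.

Combine fractions or rationalize to convert ∞-∞ to 0/0 form:
  lim(x→0) 4/(5x) - 4/tan(5x) = 0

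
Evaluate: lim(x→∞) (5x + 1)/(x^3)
This is an ∞/∞ indeterminate form.

Apply L'Hôpital's rule: differentiate numerator and denominator separately.
  f(x) = 5·x + 1   ⇒   f'(x) = 5
  g(x) = x^3   ⇒   g'(x) = 3·x^2
  lim(x→∞) f'(x)/g'(x) = lim(x→∞) (5)/(3·x^2)
  = 0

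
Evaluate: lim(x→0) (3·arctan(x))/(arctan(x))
This is a 0/0 indeterminate form.

Apply L'Hôpital's rule: differentiate numerator and denominator separately.
  f(x) = 3·atan(x)   ⇒   f'(x) = 3/(x^2 + 1)
  g(x) = atan(x)   ⇒   g'(x) = 1/(x^2 + 1)
  lim(x→0) f'(x)/g'(x) = lim(x→0) (3/(x^2 + 1))/(1/(x^2 + 1))
  = 3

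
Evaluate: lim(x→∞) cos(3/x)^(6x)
This is an exponential indeterminate form.

For exponential indeterminate forms, take the natural log:
  Let L = lim(x→∞) cos(3/x)^(6x)
  Then ln(L) = lim(x→∞) [exponent × ln(base)]
  Evaluate using L'Hôpital or standard limits, then exponentiate.
  L = 1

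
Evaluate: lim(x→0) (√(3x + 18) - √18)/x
This is a standard limit.

Factor or rationalize the expression:
  lim(x→0) (√(3x + 18) - √18)/x = sqrt(2)/4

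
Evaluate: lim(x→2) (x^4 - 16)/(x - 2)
This is a standard limit.

Factor or rationalize the expression:
  lim(x→2) (x^4 - 16)/(x - 2) = 32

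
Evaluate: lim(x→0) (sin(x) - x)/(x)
This is a 0/0 indeterminate form.

Apply L'Hôpital's rule: differentiate numerator and denominator separately.
  f(x) = -x + sin(x)   ⇒   f'(x) = cos(x) - 1
  g(x) = x   ⇒   g'(x) = 1
  lim(x→0) f'(x)/g'(x) = lim(x→0) (cos(x) - 1)/(1)
  = 0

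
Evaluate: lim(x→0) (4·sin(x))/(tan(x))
This is a 0/0 indeterminate form.

Apply L'Hôpital's rule: differentiate numerator and denominator separately.
  f(x) = 4·sin(x)   ⇒   f'(x) = 4·cos(x)
  g(x) = tan(x)   ⇒   g'(x) = tan(x)^2 + 1
  lim(x→0) f'(x)/g'(x) = lim(x→0) (4·cos(x))/(tan(x)^2 + 1)
  = 4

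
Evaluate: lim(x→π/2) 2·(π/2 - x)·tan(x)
This is a 0·∞ indeterminate form.

Rewrite 0·∞ as a quotient (0/0 or ∞/∞ form), then apply L'Hôpital's rule:
  lim(x→π/2) 2·(π/2 - x)·tan(x) = 2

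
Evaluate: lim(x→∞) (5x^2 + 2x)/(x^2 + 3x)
This is an ∞/∞ indeterminate form.

Apply L'Hôpital's rule: differentiate numerator and denominator separately.
  f(x) = 5·x^2 + 2·x   ⇒   f'(x) = 10·x + 2
  g(x) = x^2 + 3·x   ⇒   g'(x) = 2·x + 3
  lim(x→∞) f'(x)/g'(x) = lim(x→∞) (10·x + 2)/(2·x + 3)
  = 5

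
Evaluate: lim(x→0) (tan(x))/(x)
This is a 0/0 indeterminate form.

Apply L'Hôpital's rule: differentiate numerator and denominator separately.
  f(x) = tan(x)   ⇒   f'(x) = tan(x)^2 + 1
  g(x) = x   ⇒   g'(x) = 1
  lim(x→0) f'(x)/g'(x) = lim(x→0) (tan(x)^2 + 1)/(1)
  = 1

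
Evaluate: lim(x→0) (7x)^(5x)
This is an exponential indeterminate form.

For exponential indeterminate forms, take the natural log:
  Let L = lim(x→0) (7x)^(5x)
  Then ln(L) = lim(x→0) [exponent × ln(base)]
  Evaluate using L'Hôpital or standard limits, then exponentiate.
  L = 1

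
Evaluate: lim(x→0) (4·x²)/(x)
This is a 0/0 indeterminate form.

Apply L'Hôpital's rule: differentiate numerator and denominator separately.
  f(x) = 4·x^2   ⇒   f'(x) = 8·x
  g(x) = x   ⇒   g'(x) = 1
  lim(x→0) f'(x)/g'(x) = lim(x→0) (8·x)/(1)
  = 0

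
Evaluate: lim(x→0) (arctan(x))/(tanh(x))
This is a 0/0 indeterminate form.

Apply L'Hôpital's rule: differentiate numerator and denominator separately.
  f(x) = atan(x)   ⇒   f'(x) = 1/(x^2 + 1)
  g(x) = tanh(x)   ⇒   g'(x) = 1 - tanh(x)^2
  lim(x→0) f'(x)/g'(x) = lim(x→0) (1/(x^2 + 1))/(1 - tanh(x)^2)
  = 1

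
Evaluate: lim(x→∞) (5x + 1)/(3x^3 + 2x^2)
This is an ∞/∞ indeterminate form.

Apply L'Hôpital's rule: differentiate numerator and denominator separately.
  f(x) = 5·x + 1   ⇒   f'(x) = 5
  g(x) = 3·x^3 + 2·x^2   ⇒   g'(x) = 9·x^2 + 4·x
  lim(x→∞) f'(x)/g'(x) = lim(x→∞) (5)/(9·x^2 + 4·x)
  = 0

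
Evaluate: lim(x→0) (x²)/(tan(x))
This is a 0/0 indeterminate form.

Apply L'Hôpital's rule: differentiate numerator and denominator separately.
  f(x) = x^2   ⇒   f'(x) = 2·x
  g(x) = tan(x)   ⇒   g'(x) = tan(x)^2 + 1
  lim(x→0) f'(x)/g'(x) = lim(x→0) (2·x)/(tan(x)^2 + 1)
  = 0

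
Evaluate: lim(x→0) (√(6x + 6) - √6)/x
This is a standard limit.

Factor or rationalize the expression:
  lim(x→0) (√(6x + 6) - √6)/x = sqrt(6)/2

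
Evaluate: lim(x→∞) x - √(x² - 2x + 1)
This is an ∞-∞ indeterminate form.

Combine fractions or rationalize to convert ∞-∞ to 0/0 form:
  lim(x→∞) x - √(x² - 2x + 1) = 1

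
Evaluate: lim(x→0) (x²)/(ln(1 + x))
This is a 0/0 indeterminate form.

Apply L'Hôpital's rule: differentiate numerator and denominator separately.
  f(x) = x^2   ⇒   f'(x) = 2·x
  g(x) = ln(x + 1)   ⇒   g'(x) = 1/(x + 1)
  lim(x→0) f'(x)/g'(x) = lim(x→0) (2·x)/(1/(x + 1))
  = 0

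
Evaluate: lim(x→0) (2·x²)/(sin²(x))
This is a 0/0 indeterminate form.

Apply L'Hôpital's rule: differentiate numerator and denominator separately.
  f(x) = 2·x^2   ⇒   f'(x) = 4·x
  g(x) = sin(x)^2   ⇒   g'(x) = 2·sin(x)·cos(x)
  lim(x→0) f'(x)/g'(x) = lim(x→0) (4·x)/(2·sin(x)·cos(x))
  = 2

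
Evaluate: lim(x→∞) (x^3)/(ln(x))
This is an ∞/∞ indeterminate form.

Apply L'Hôpital's rule: differentiate numerator and denominator separately.
  f(x) = x^3   ⇒   f'(x) = 3·x^2
  g(x) = ln(x)   ⇒   g'(x) = 1/x
  lim(x→∞) f'(x)/g'(x) = lim(x→∞) (3·x^2)/(1/x)
  = ∞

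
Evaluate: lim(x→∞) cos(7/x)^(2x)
This is an exponential indeterminate form.

For exponential indeterminate forms, take the natural log:
  Let L = lim(x→∞) cos(7/x)^(2x)
  Then ln(L) = lim(x→∞) [exponent × ln(base)]
  Evaluate using L'Hôpital or standard limits, then exponentiate.
  L = 1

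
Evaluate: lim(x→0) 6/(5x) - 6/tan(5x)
This is an ∞-∞ indeterminate form.

Combine fractions or rationalize to convert ∞-∞ to 0/0 form:
  lim(x→0) 6/(5x) - 6/tan(5x) = 0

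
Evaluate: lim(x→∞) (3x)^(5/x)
This is an exponential indeterminate form.

For exponential indeterminate forms, take the natural log:
  Let L = lim(x→∞) (3x)^(5/x)
  Then ln(L) = lim(x→∞) [exponent × ln(base)]
  Evaluate using L'Hôpital or standard limits, then exponentiate.
  L = 1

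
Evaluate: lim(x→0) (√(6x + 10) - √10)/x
This is a standard limit.

Factor or rationalize the expression:
  lim(x→0) (√(6x + 10) - √10)/x = 3·sqrt(10)/10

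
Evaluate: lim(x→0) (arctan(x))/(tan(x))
This is a 0/0 indeterminate form.

Apply L'Hôpital's rule: differentiate numerator and denominator separately.
  f(x) = atan(x)   ⇒   f'(x) = 1/(x^2 + 1)
  g(x) = tan(x)   ⇒   g'(x) = tan(x)^2 + 1
  lim(x→0) f'(x)/g'(x) = lim(x→0) (1/(x^2 + 1))/(tan(x)^2 + 1)
  = 1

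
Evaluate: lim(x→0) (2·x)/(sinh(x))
This is a 0/0 indeterminate form.

Apply L'Hôpital's rule: differentiate numerator and denominator separately.
  f(x) = 2·x   ⇒   f'(x) = 2
  g(x) = sinh(x)   ⇒   g'(x) = cosh(x)
  lim(x→0) f'(x)/g'(x) = lim(x→0) (2)/(cosh(x))
  = 2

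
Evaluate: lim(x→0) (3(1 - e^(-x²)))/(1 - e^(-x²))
This is a 0/0 indeterminate form.

Apply L'Hôpital's rule: differentiate numerator and denominator separately.
  f(x) = 3 - 3·e^(-x^2)   ⇒   f'(x) = 6·x·e^(-x^2)
  g(x) = 1 - e^(-x^2)   ⇒   g'(x) = 2·x·e^(-x^2)
  lim(x→0) f'(x)/g'(x) = lim(x→0) (6·x·e^(-x^2))/(2·x·e^(-x^2))
  = 3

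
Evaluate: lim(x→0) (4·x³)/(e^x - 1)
This is a 0/0 indeterminate form.

Apply L'Hôpital's rule: differentiate numerator and denominator separately.
  f(x) = 4·x^3   ⇒   f'(x) = 12·x^2
  g(x) = e^(x) - 1   ⇒   g'(x) = e^(x)
  lim(x→0) f'(x)/g'(x) = lim(x→0) (12·x^2)/(e^(x))
  = 0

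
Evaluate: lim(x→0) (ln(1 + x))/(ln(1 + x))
This is a 0/0 indeterminate form.

Apply L'Hôpital's rule: differentiate numerator and denominator separately.
  f(x) = ln(x + 1)   ⇒   f'(x) = 1/(x + 1)
  g(x) = ln(x + 1)   ⇒   g'(x) = 1/(x + 1)
  lim(x→0) f'(x)/g'(x) = lim(x→0) (1/(x + 1))/(1/(x + 1))
  = 1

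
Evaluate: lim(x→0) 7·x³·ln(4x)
This is a 0·∞ indeterminate form.

Rewrite 0·∞ as a quotient (0/0 or ∞/∞ form), then apply L'Hôpital's rule:
  lim(x→0) 7·x³·ln(4x) = 0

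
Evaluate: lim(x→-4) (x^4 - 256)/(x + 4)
This is a standard limit.

Factor or rationalize the expression:
  lim(x→-4) (x^4 - 256)/(x + 4) = -256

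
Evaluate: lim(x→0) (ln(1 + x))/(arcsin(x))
This is a 0/0 indeterminate form.

Apply L'Hôpital's rule: differentiate numerator and denominator separately.
  f(x) = ln(x + 1)   ⇒   f'(x) = 1/(x + 1)
  g(x) = asin(x)   ⇒   g'(x) = 1/sqrt(1 - x^2)
  lim(x→0) f'(x)/g'(x) = lim(x→0) (1/(x + 1))/(1/sqrt(1 - x^2))
  = 1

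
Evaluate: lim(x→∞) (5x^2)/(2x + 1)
This is an ∞/∞ indeterminate form.

Apply L'Hôpital's rule: differentiate numerator and denominator separately.
  f(x) = 5·x^2   ⇒   f'(x) = 10·x
  g(x) = 2·x + 1   ⇒   g'(x) = 2
  lim(x→∞) f'(x)/g'(x) = lim(x→∞) (10·x)/(2)
  = ∞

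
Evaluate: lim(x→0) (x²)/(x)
This is a 0/0 indeterminate form.

Apply L'Hôpital's rule: differentiate numerator and denominator separately.
  f(x) = x^2   ⇒   f'(x) = 2·x
  g(x) = x   ⇒   g'(x) = 1
  lim(x→0) f'(x)/g'(x) = lim(x→0) (2·x)/(1)
  = 0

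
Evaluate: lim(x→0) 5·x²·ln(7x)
This is a 0·∞ indeterminate form.

Rewrite 0·∞ as a quotient (0/0 or ∞/∞ form), then apply L'Hôpital's rule:
  lim(x→0) 5·x²·ln(7x) = 0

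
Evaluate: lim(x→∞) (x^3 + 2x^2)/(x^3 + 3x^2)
This is an ∞/∞ indeterminate form.

Apply L'Hôpital's rule: differentiate numerator and denominator separately.
  f(x) = x^3 + 2·x^2   ⇒   f'(x) = 3·x^2 + 4·x
  g(x) = x^3 + 3·x^2   ⇒   g'(x) = 3·x^2 + 6·x
  lim(x→∞) f'(x)/g'(x) = lim(x→∞) (3·x^2 + 4·x)/(3·x^2 + 6·x)
  = 1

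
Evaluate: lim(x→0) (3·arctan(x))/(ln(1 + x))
This is a 0/0 indeterminate form.

Apply L'Hôpital's rule: differentiate numerator and denominator separately.
  f(x) = 3·atan(x)   ⇒   f'(x) = 3/(x^2 + 1)
  g(x) = ln(x + 1)   ⇒   g'(x) = 1/(x + 1)
  lim(x→0) f'(x)/g'(x) = lim(x→0) (3/(x^2 + 1))/(1/(x + 1))
  = 3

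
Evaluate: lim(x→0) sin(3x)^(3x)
This is an exponential indeterminate form.

For exponential indeterminate forms, take the natural log:
  Let L = lim(x→0) sin(3x)^(3x)
  Then ln(L) = lim(x→0) [exponent × ln(base)]
  Evaluate using L'Hôpital or standard limits, then exponentiate.
  L = 1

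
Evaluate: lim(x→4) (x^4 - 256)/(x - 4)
This is a standard limit.

Factor or rationalize the expression:
  lim(x→4) (x^4 - 256)/(x - 4) = 256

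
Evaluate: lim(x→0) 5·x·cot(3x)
This is a 0·∞ indeterminate form.

Rewrite 0·∞ as a quotient (0/0 or ∞/∞ form), then apply L'Hôpital's rule:
  lim(x→0) 5·x·cot(3x) = 5/3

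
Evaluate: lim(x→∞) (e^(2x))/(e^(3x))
This is an ∞/∞ indeterminate form.

Apply L'Hôpital's rule: differentiate numerator and denominator separately.
  f(x) = e^(2·x)   ⇒   f'(x) = 2·e^(2·x)
  g(x) = e^(3·x)   ⇒   g'(x) = 3·e^(3·x)
  lim(x→∞) f'(x)/g'(x) = lim(x→∞) (2·e^(2·x))/(3·e^(3·x))
  = 0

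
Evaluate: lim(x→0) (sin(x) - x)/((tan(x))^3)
This is a 0/0 indeterminate form.

Apply L'Hôpital's rule: differentiate numerator and denominator separately.
  f(x) = -x + sin(x)   ⇒   f'(x) = cos(x) - 1
  g(x) = tan(x)^3   ⇒   g'(x) = (3·tan(x)^2 + 3)·tan(x)^2
  lim(x→0) f'(x)/g'(x) = lim(x→0) (cos(x) - 1)/((3·tan(x)^2 + 3)·tan(x)^2)
  = -1/6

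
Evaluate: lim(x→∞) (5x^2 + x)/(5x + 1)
This is an ∞/∞ indeterminate form.

Apply L'Hôpital's rule: differentiate numerator and denominator separately.
  f(x) = 5·x^2 + x   ⇒   f'(x) = 10·x + 1
  g(x) = 5·x + 1   ⇒   g'(x) = 5
  lim(x→∞) f'(x)/g'(x) = lim(x→∞) (10·x + 1)/(5)
  = ∞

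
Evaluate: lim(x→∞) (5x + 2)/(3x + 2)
This is an ∞/∞ indeterminate form.

Apply L'Hôpital's rule: differentiate numerator and denominator separately.
  f(x) = 5·x + 2   ⇒   f'(x) = 5
  g(x) = 3·x + 2   ⇒   g'(x) = 3
  lim(x→∞) f'(x)/g'(x) = lim(x→∞) (5)/(3)
  = 5/3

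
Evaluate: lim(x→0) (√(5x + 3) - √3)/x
This is a standard limit.

Factor or rationalize the expression:
  lim(x→0) (√(5x + 3) - √3)/x = 5·sqrt(3)/6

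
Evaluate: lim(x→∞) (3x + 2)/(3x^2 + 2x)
This is an ∞/∞ indeterminate form.

Apply L'Hôpital's rule: differentiate numerator and denominator separately.
  f(x) = 3·x + 2   ⇒   f'(x) = 3
  g(x) = 3·x^2 + 2·x   ⇒   g'(x) = 6·x + 2
  lim(x→∞) f'(x)/g'(x) = lim(x→∞) (3)/(6·x + 2)
  = 0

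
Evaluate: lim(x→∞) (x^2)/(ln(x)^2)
This is an ∞/∞ indeterminate form.

Apply L'Hôpital's rule: differentiate numerator and denominator separately.
  f(x) = x^2   ⇒   f'(x) = 2·x
  g(x) = ln(x)^2   ⇒   g'(x) = 2·ln(x)/x
  lim(x→∞) f'(x)/g'(x) = lim(x→∞) (2·x)/(2·ln(x)/x)
  = ∞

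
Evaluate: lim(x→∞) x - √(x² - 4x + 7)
This is an ∞-∞ indeterminate form.

Combine fractions or rationalize to convert ∞-∞ to 0/0 form:
  lim(x→∞) x - √(x² - 4x + 7) = 2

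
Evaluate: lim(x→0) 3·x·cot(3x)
This is a 0·∞ indeterminate form.

Rewrite 0·∞ as a quotient (0/0 or ∞/∞ form), then apply L'Hôpital's rule:
  lim(x→0) 3·x·cot(3x) = 1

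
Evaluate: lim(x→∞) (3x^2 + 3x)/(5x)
This is an ∞/∞ indeterminate form.

Apply L'Hôpital's rule: differentiate numerator and denominator separately.
  f(x) = 3·x^2 + 3·x   ⇒   f'(x) = 6·x + 3
  g(x) = 5·x   ⇒   g'(x) = 5
  lim(x→∞) f'(x)/g'(x) = lim(x→∞) (6·x + 3)/(5)
  = ∞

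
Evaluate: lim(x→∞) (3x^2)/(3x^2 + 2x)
This is an ∞/∞ indeterminate form.

Apply L'Hôpital's rule: differentiate numerator and denominator separately.
  f(x) = 3·x^2   ⇒   f'(x) = 6·x
  g(x) = 3·x^2 + 2·x   ⇒   g'(x) = 6·x + 2
  lim(x→∞) f'(x)/g'(x) = lim(x→∞) (6·x)/(6·x + 2)
  = 1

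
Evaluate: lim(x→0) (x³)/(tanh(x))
This is a 0/0 indeterminate form.

Apply L'Hôpital's rule: differentiate numerator and denominator separately.
  f(x) = x^3   ⇒   f'(x) = 3·x^2
  g(x) = tanh(x)   ⇒   g'(x) = 1 - tanh(x)^2
  lim(x→0) f'(x)/g'(x) = lim(x→0) (3·x^2)/(1 - tanh(x)^2)
  = 0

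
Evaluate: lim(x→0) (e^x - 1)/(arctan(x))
This is a 0/0 indeterminate form.

Apply L'Hôpital's rule: differentiate numerator and denominator separately.
  f(x) = e^(x) - 1   ⇒   f'(x) = e^(x)
  g(x) = atan(x)   ⇒   g'(x) = 1/(x^2 + 1)
  lim(x→0) f'(x)/g'(x) = lim(x→0) (e^(x))/(1/(x^2 + 1))
  = 1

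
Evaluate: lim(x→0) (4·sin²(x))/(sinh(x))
This is a 0/0 indeterminate form.

Apply L'Hôpital's rule: differentiate numerator and denominator separately.
  f(x) = 4·sin(x)^2   ⇒   f'(x) = 8·sin(x)·cos(x)
  g(x) = sinh(x)   ⇒   g'(x) = cosh(x)
  lim(x→0) f'(x)/g'(x) = lim(x→0) (8·sin(x)·cos(x))/(cosh(x))
  = 0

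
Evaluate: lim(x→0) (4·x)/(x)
This is a 0/0 indeterminate form.

Apply L'Hôpital's rule: differentiate numerator and denominator separately.
  f(x) = 4·x   ⇒   f'(x) = 4
  g(x) = x   ⇒   g'(x) = 1
  lim(x→0) f'(x)/g'(x) = lim(x→0) (4)/(1)
  = 4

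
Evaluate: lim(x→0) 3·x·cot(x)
This is a 0·∞ indeterminate form.

Rewrite 0·∞ as a quotient (0/0 or ∞/∞ form), then apply L'Hôpital's rule:
  lim(x→0) 3·x·cot(x) = 3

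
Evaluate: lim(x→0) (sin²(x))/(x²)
This is a 0/0 indeterminate form.

Apply L'Hôpital's rule: differentiate numerator and denominator separately.
  f(x) = sin(x)^2   ⇒   f'(x) = 2·sin(x)·cos(x)
  g(x) = x^2   ⇒   g'(x) = 2·x
  lim(x→0) f'(x)/g'(x) = lim(x→0) (2·sin(x)·cos(x))/(2·x)
  = 1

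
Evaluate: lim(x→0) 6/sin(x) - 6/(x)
This is an ∞-∞ indeterminate form.

Combine fractions or rationalize to convert ∞-∞ to 0/0 form:
  lim(x→0) 6/sin(x) - 6/(x) = 0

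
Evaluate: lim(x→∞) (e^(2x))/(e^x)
This is an ∞/∞ indeterminate form.

Apply L'Hôpital's rule: differentiate numerator and denominator separately.
  f(x) = e^(2·x)   ⇒   f'(x) = 2·e^(2·x)
  g(x) = e^(x)   ⇒   g'(x) = e^(x)
  lim(x→∞) f'(x)/g'(x) = lim(x→∞) (2·e^(2·x))/(e^(x))
  = ∞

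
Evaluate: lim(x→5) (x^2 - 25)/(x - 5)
This is a standard limit.

Factor or rationalize the expression:
  lim(x→5) (x^2 - 25)/(x - 5) = 10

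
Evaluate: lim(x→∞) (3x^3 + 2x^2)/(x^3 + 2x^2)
This is an ∞/∞ indeterminate form.

Apply L'Hôpital's rule: differentiate numerator and denominator separately.
  f(x) = 3·x^3 + 2·x^2   ⇒   f'(x) = 9·x^2 + 4·x
  g(x) = x^3 + 2·x^2   ⇒   g'(x) = 3·x^2 + 4·x
  lim(x→∞) f'(x)/g'(x) = lim(x→∞) (9·x^2 + 4·x)/(3·x^2 + 4·x)
  = 3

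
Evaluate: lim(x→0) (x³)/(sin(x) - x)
This is a 0/0 indeterminate form.

Apply L'Hôpital's rule: differentiate numerator and denominator separately.
  f(x) = x^3   ⇒   f'(x) = 3·x^2
  g(x) = -x + sin(x)   ⇒   g'(x) = cos(x) - 1
  lim(x→0) f'(x)/g'(x) = lim(x→0) (3·x^2)/(cos(x) - 1)
  = -6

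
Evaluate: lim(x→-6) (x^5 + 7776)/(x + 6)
This is a standard limit.

Factor or rationalize the expression:
  lim(x→-6) (x^5 + 7776)/(x + 6) = 6480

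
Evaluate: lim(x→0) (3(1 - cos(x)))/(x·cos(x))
This is a 0/0 indeterminate form.

Apply L'Hôpital's rule: differentiate numerator and denominator separately.
  f(x) = 3 - 3·cos(x)   ⇒   f'(x) = 3·sin(x)
  g(x) = x·cos(x)   ⇒   g'(x) = -x·sin(x) + cos(x)
  lim(x→0) f'(x)/g'(x) = lim(x→0) (3·sin(x))/(-x·sin(x) + cos(x))
  = 0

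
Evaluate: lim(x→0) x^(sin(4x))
This is an exponential indeterminate form.

For exponential indeterminate forms, take the natural log:
  Let L = lim(x→0) x^(sin(4x))
  Then ln(L) = lim(x→0) [exponent × ln(base)]
  Evaluate using L'Hôpital or standard limits, then exponentiate.
  L = 1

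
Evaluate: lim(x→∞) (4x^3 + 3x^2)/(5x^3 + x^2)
This is an ∞/∞ indeterminate form.

Apply L'Hôpital's rule: differentiate numerator and denominator separately.
  f(x) = 4·x^3 + 3·x^2   ⇒   f'(x) = 12·x^2 + 6·x
  g(x) = 5·x^3 + x^2   ⇒   g'(x) = 15·x^2 + 2·x
  lim(x→∞) f'(x)/g'(x) = lim(x→∞) (12·x^2 + 6·x)/(15·x^2 + 2·x)
  = 4/5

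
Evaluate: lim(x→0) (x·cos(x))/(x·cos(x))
This is a 0/0 indeterminate form.

Apply L'Hôpital's rule: differentiate numerator and denominator separately.
  f(x) = x·cos(x)   ⇒   f'(x) = -x·sin(x) + cos(x)
  g(x) = x·cos(x)   ⇒   g'(x) = -x·sin(x) + cos(x)
  lim(x→0) f'(x)/g'(x) = lim(x→0) (-x·sin(x) + cos(x))/(-x·sin(x) + cos(x))
  = 1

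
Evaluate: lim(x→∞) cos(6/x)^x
This is an exponential indeterminate form.

For exponential indeterminate forms, take the natural log:
  Let L = lim(x→∞) cos(6/x)^x
  Then ln(L) = lim(x→∞) [exponent × ln(base)]
  Evaluate using L'Hôpital or standard limits, then exponentiate.
  L = 1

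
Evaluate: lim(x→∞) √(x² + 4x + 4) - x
This is an ∞-∞ indeterminate form.

Combine fractions or rationalize to convert ∞-∞ to 0/0 form:
  lim(x→∞) √(x² + 4x + 4) - x = 2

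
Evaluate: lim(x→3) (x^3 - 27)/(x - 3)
This is a standard limit.

Factor or rationalize the expression:
  lim(x→3) (x^3 - 27)/(x - 3) = 27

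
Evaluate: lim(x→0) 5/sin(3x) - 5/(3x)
This is an ∞-∞ indeterminate form.

Combine fractions or rationalize to convert ∞-∞ to 0/0 form:
  lim(x→0) 5/sin(3x) - 5/(3x) = 0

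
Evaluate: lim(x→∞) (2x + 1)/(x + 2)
This is an ∞/∞ indeterminate form.

Apply L'Hôpital's rule: differentiate numerator and denominator separately.
  f(x) = 2·x + 1   ⇒   f'(x) = 2
  g(x) = x + 2   ⇒   g'(x) = 1
  lim(x→∞) f'(x)/g'(x) = lim(x→∞) (2)/(1)
  = 2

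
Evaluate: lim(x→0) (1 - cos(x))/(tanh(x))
This is a 0/0 indeterminate form.

Apply L'Hôpital's rule: differentiate numerator and denominator separately.
  f(x) = 1 - cos(x)   ⇒   f'(x) = sin(x)
  g(x) = tanh(x)   ⇒   g'(x) = 1 - tanh(x)^2
  lim(x→0) f'(x)/g'(x) = lim(x→0) (sin(x))/(1 - tanh(x)^2)
  = 0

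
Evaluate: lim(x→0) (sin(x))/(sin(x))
This is a 0/0 indeterminate form.

Apply L'Hôpital's rule: differentiate numerator and denominator separately.
  f(x) = sin(x)   ⇒   f'(x) = cos(x)
  g(x) = sin(x)   ⇒   g'(x) = cos(x)
  lim(x→0) f'(x)/g'(x) = lim(x→0) (cos(x))/(cos(x))
  = 1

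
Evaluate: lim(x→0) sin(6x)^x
This is an exponential indeterminate form.

For exponential indeterminate forms, take the natural log:
  Let L = lim(x→0) sin(6x)^x
  Then ln(L) = lim(x→0) [exponent × ln(base)]
  Evaluate using L'Hôpital or standard limits, then exponentiate.
  L = 1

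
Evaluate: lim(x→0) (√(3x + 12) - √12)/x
This is a standard limit.

Factor or rationalize the expression:
  lim(x→0) (√(3x + 12) - √12)/x = sqrt(3)/4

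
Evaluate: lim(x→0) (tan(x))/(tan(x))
This is a 0/0 indeterminate form.

Apply L'Hôpital's rule: differentiate numerator and denominator separately.
  f(x) = tan(x)   ⇒   f'(x) = tan(x)^2 + 1
  g(x) = tan(x)   ⇒   g'(x) = tan(x)^2 + 1
  lim(x→0) f'(x)/g'(x) = lim(x→0) (tan(x)^2 + 1)/(tan(x)^2 + 1)
  = 1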